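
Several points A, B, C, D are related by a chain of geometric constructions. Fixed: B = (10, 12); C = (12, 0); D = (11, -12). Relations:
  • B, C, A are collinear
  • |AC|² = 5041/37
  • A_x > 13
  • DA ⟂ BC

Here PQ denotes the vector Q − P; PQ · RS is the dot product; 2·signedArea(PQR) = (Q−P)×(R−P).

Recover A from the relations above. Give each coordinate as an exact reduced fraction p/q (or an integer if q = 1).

1. A_x = 515/37  [B, C, A are collinear ∩ DA ⟂ BC]
2. A_y = -426/37  [B, C, A are collinear ∩ DA ⟂ BC]
   → A = (515/37, -426/37)

A = (515/37, -426/37)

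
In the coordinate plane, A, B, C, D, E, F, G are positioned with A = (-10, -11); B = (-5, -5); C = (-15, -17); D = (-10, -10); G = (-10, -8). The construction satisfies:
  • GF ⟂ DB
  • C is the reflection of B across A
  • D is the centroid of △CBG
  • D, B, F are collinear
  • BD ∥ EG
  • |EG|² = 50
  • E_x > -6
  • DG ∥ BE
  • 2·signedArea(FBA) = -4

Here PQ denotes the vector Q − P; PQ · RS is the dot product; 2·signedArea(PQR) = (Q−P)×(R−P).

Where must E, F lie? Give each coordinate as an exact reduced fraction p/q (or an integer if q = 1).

E = (-5, -3)
F = (-9, -9)

1. E_x = -5  [BD ∥ EG ∩ DG ∥ BE]
2. E_y = -3  [BD ∥ EG ∩ DG ∥ BE]
   → E = (-5, -3)
3. F_x = -9  [D, B, F are collinear ∩ GF ⟂ DB]
4. F_y = -9  [D, B, F are collinear ∩ GF ⟂ DB]
   → F = (-9, -9)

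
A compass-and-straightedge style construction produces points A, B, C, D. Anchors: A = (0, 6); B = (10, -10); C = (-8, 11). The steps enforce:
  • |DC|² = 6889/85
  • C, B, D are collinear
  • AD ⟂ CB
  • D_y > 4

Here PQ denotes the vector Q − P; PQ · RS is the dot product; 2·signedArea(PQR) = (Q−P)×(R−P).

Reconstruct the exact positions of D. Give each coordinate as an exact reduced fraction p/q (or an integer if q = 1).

D = (-182/85, 354/85)

1. D_x = -182/85  [C, B, D are collinear ∩ AD ⟂ CB]
2. D_y = 354/85  [C, B, D are collinear ∩ AD ⟂ CB]
   → D = (-182/85, 354/85)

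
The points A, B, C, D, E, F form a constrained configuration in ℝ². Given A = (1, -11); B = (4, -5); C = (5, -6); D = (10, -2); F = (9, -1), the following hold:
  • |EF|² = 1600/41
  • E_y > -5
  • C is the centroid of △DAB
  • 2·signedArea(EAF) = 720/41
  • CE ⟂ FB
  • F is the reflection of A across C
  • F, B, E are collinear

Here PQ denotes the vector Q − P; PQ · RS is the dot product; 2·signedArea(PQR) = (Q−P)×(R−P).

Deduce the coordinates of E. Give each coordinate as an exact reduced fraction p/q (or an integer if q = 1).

E = (169/41, -201/41)

1. E_x = 169/41  [F, B, E are collinear ∩ CE ⟂ FB]
2. E_y = -201/41  [F, B, E are collinear ∩ CE ⟂ FB]
   → E = (169/41, -201/41)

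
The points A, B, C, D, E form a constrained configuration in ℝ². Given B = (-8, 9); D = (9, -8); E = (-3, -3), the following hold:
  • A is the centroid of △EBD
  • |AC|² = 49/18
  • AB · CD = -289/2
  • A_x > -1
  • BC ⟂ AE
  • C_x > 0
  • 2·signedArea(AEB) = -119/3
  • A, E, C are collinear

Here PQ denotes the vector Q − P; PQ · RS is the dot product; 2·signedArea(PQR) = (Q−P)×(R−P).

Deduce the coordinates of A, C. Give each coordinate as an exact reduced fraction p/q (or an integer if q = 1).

1. A_x = -2/3  [A is the centroid of △EBD]
2. A_y = -2/3  [A is the centroid of △EBD]
   → A = (-2/3, -2/3)
3. C_x = 1/2  [A, E, C are collinear ∩ BC ⟂ AE]
4. C_y = 1/2  [A, E, C are collinear ∩ BC ⟂ AE]
   → C = (1/2, 1/2)

A = (-2/3, -2/3)
C = (1/2, 1/2)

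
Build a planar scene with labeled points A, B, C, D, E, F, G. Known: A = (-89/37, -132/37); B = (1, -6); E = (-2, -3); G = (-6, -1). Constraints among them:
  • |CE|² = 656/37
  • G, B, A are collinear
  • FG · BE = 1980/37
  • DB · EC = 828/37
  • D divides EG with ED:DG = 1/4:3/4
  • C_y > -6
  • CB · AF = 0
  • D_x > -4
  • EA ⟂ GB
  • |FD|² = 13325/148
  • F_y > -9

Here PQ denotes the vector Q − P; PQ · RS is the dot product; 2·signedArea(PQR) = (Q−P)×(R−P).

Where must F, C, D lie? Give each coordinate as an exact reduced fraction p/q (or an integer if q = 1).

1. D_x = -3  [D divides EG with ED:DG = 1/4:3/4]
2. D_y = -5/2  [D divides EG with ED:DG = 1/4:3/4]
   → D = (-3, -5/2)
3. F_x = 163/37  [line 3·x + -3·y + -1425/37 = 0 ∩ |FD|² = 13325/148]
4. F_y = -312/37  [line 3·x + -3·y + -1425/37 = 0 ∩ |FD|² = 13325/148]
   → F = (163/37, -312/37)
5. C_x = 42/37  [CB · AF = 0 ∩ DB · EC = 828/37]
6. C_y = -215/37  [CB · AF = 0 ∩ DB · EC = 828/37]
   → C = (42/37, -215/37)

C = (42/37, -215/37)
D = (-3, -5/2)
F = (163/37, -312/37)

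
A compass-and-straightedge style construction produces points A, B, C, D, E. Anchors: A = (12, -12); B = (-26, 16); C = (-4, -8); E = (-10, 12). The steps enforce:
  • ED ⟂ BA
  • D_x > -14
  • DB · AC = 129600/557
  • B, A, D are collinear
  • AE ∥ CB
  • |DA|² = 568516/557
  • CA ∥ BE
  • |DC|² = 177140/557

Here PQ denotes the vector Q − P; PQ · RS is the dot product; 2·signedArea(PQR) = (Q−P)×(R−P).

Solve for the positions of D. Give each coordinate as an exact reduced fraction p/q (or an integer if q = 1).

D = (-7642/557, 3872/557)

1. D_x = -7642/557  [B, A, D are collinear ∩ ED ⟂ BA]
2. D_y = 3872/557  [B, A, D are collinear ∩ ED ⟂ BA]
   → D = (-7642/557, 3872/557)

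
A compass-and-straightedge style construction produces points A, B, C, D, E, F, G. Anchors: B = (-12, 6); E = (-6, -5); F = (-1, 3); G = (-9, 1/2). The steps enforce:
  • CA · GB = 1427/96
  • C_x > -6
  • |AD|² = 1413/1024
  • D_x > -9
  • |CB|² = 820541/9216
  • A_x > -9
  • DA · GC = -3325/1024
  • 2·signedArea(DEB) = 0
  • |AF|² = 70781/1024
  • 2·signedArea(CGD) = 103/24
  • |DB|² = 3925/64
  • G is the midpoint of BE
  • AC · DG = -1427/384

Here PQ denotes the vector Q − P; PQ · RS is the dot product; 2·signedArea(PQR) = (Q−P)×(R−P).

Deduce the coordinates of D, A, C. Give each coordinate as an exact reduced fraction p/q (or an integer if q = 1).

A = (-141/16, 5/32)
C = (-253/48, -59/96)
D = (-33/4, -7/8)

1. D_x = -33/4  [line -11·x + -6·y + -96 = 0 ∩ |DB|² = 3925/64]
2. D_y = -7/8  [line -11·x + -6·y + -96 = 0 ∩ |DB|² = 3925/64]
   → D = (-33/4, -7/8)
3. C_x = -253/48  [line 11/8·x + 3/4·y + 185/24 = 0 ∩ |CB|² = 820541/9216]
4. C_y = -59/96  [line 11/8·x + 3/4·y + 185/24 = 0 ∩ |CB|² = 820541/9216]
   → C = (-253/48, -59/96)
5. A_x = -141/16  [AC · DG = -1427/384 ∩ DA · GC = -3325/1024]
6. A_y = 5/32  [AC · DG = -1427/384 ∩ DA · GC = -3325/1024]
   → A = (-141/16, 5/32)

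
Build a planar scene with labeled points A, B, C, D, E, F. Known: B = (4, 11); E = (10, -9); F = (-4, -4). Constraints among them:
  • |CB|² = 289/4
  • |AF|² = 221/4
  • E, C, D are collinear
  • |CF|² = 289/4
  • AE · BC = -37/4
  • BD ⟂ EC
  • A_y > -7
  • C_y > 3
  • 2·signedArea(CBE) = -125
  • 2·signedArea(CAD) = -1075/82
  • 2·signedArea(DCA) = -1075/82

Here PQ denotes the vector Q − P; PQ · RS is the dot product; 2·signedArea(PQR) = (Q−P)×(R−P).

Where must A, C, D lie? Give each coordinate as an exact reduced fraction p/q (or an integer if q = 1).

1. C_x = 0  [line 20·x + 6·y + -21 = 0 ∩ |CF|² = 289/4]
2. C_y = 7/2  [line 20·x + 6·y + -21 = 0 ∩ |CF|² = 289/4]
   → C = (0, 7/2)
3. D_x = -86/41  [E, C, D are collinear ∩ BD ⟂ EC]
4. D_y = 251/41  [E, C, D are collinear ∩ BD ⟂ EC]
   → D = (-86/41, 251/41)
5. A_x = 3  [AE · BC = -37/4 ∩ 2·signedArea(CAD) = -1075/82]
6. A_y = -13/2  [AE · BC = -37/4 ∩ 2·signedArea(CAD) = -1075/82]
   → A = (3, -13/2)

A = (3, -13/2)
C = (0, 7/2)
D = (-86/41, 251/41)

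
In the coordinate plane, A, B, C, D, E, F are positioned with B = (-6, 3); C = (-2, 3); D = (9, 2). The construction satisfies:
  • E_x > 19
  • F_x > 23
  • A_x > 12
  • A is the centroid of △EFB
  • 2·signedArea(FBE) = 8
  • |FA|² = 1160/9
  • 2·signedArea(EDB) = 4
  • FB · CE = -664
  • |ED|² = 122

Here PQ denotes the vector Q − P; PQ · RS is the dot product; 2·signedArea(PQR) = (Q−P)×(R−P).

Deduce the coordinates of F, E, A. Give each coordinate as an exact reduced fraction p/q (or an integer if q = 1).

A = (38/3, 5/3)
E = (20, 1)
F = (24, 1)

1. E_x = 20  [line -1·x + -15·y + 35 = 0 ∩ |ED|² = 122]
2. E_y = 1  [line -1·x + -15·y + 35 = 0 ∩ |ED|² = 122]
   → E = (20, 1)
3. F_x = 24  [FB · CE = -664 ∩ 2·signedArea(FBE) = 8]
4. F_y = 1  [FB · CE = -664 ∩ 2·signedArea(FBE) = 8]
   → F = (24, 1)
5. A_x = 38/3  [A is the centroid of △EFB]
6. A_y = 5/3  [A is the centroid of △EFB]
   → A = (38/3, 5/3)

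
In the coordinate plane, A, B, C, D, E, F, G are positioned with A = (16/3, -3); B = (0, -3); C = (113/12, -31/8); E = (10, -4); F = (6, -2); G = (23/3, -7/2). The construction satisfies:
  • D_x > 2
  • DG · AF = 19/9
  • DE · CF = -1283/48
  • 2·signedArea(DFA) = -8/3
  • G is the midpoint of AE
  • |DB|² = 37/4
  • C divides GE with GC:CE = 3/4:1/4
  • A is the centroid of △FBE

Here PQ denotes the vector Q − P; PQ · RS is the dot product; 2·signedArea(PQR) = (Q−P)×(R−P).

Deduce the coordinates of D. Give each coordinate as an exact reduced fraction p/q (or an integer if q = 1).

D = (3, -5/2)

1. D_x = 3  [DE · CF = -1283/48 ∩ DG · AF = 19/9]
2. D_y = -5/2  [DE · CF = -1283/48 ∩ DG · AF = 19/9]
   → D = (3, -5/2)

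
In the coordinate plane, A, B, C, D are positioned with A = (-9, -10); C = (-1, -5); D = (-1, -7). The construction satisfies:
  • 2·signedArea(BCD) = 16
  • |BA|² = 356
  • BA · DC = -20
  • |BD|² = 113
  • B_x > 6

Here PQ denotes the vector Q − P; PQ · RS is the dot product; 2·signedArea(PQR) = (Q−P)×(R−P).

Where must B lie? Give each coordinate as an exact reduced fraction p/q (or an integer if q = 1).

B = (7, 0)

1. B_x = 7  [2·signedArea(BCD) = 16 ∩ BA · DC = -20]
2. B_y = 0  [2·signedArea(BCD) = 16 ∩ BA · DC = -20]
   → B = (7, 0)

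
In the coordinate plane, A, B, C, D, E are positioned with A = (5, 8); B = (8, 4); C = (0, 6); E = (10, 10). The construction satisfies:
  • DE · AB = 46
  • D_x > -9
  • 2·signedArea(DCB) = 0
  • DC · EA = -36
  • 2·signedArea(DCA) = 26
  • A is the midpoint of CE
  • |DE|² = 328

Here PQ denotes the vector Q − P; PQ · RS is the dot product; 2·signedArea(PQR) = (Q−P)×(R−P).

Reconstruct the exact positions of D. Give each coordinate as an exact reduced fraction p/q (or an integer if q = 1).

1. D_x = -8  [2·signedArea(DCB) = 0 ∩ DC · EA = -36]
2. D_y = 8  [2·signedArea(DCB) = 0 ∩ DC · EA = -36]
   → D = (-8, 8)

D = (-8, 8)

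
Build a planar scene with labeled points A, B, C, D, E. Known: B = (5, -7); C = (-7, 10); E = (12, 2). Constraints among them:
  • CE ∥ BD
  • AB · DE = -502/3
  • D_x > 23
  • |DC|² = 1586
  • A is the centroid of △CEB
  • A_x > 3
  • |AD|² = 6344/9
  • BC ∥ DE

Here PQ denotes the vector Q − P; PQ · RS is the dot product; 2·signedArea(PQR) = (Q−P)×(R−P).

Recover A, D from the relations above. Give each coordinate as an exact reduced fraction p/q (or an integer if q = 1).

1. A_x = 10/3  [A is the centroid of △CEB]
2. A_y = 5/3  [A is the centroid of △CEB]
   → A = (10/3, 5/3)
3. D_x = 24  [BC ∥ DE ∩ CE ∥ BD]
4. D_y = -15  [BC ∥ DE ∩ CE ∥ BD]
   → D = (24, -15)

A = (10/3, 5/3)
D = (24, -15)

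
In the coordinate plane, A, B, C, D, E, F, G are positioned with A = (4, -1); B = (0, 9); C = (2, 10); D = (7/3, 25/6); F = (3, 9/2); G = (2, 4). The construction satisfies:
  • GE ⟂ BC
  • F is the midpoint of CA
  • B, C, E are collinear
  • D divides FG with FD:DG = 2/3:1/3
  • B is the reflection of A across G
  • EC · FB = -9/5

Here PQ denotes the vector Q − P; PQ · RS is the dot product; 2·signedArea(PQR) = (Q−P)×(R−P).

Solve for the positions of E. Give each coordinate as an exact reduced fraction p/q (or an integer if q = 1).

1. E_x = -2/5  [B, C, E are collinear ∩ GE ⟂ BC]
2. E_y = 44/5  [B, C, E are collinear ∩ GE ⟂ BC]
   → E = (-2/5, 44/5)

E = (-2/5, 44/5)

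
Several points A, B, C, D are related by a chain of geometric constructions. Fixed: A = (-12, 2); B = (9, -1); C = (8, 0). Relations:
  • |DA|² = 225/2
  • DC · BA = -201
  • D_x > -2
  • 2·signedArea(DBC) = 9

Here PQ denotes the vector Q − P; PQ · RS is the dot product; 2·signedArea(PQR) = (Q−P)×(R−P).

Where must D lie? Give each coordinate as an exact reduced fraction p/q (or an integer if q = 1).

1. D_x = -3/2  [2·signedArea(DBC) = 9 ∩ DC · BA = -201]
2. D_y = 1/2  [2·signedArea(DBC) = 9 ∩ DC · BA = -201]
   → D = (-3/2, 1/2)

D = (-3/2, 1/2)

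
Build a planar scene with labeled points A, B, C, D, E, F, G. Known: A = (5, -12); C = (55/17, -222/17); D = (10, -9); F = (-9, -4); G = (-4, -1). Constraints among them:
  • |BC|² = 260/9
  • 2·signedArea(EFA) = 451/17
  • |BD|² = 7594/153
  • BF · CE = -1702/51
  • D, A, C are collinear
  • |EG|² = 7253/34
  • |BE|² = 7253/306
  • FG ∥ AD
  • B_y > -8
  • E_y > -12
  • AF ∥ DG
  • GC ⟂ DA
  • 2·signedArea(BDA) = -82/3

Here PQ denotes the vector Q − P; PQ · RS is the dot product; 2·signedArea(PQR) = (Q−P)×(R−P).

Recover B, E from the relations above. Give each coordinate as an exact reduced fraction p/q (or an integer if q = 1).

B = (157/51, -392/51)
E = (225/34, -375/34)

1. B_x = 157/51  [line 3·x + -5·y + -143/3 = 0 ∩ |BC|² = 260/9]
2. B_y = -392/51  [line 3·x + -5·y + -143/3 = 0 ∩ |BC|² = 260/9]
   → B = (157/51, -392/51)
3. E_x = 225/34  [BF · CE = -1702/51 ∩ 2·signedArea(EFA) = 451/17]
4. E_y = -375/34  [BF · CE = -1702/51 ∩ 2·signedArea(EFA) = 451/17]
   → E = (225/34, -375/34)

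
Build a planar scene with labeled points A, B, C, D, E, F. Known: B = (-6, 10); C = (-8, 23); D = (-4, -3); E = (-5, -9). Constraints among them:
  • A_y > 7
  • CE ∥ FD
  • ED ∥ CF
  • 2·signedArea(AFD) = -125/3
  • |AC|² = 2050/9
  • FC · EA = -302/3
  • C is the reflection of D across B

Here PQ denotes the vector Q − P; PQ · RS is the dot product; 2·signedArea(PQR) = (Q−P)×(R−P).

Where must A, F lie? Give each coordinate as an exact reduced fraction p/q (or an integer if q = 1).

1. F_x = -7  [CE ∥ FD ∩ ED ∥ CF]
2. F_y = 29  [CE ∥ FD ∩ ED ∥ CF]
   → F = (-7, 29)
3. A_x = -19/3  [2·signedArea(AFD) = -125/3 ∩ FC · EA = -302/3]
4. A_y = 8  [2·signedArea(AFD) = -125/3 ∩ FC · EA = -302/3]
   → A = (-19/3, 8)

A = (-19/3, 8)
F = (-7, 29)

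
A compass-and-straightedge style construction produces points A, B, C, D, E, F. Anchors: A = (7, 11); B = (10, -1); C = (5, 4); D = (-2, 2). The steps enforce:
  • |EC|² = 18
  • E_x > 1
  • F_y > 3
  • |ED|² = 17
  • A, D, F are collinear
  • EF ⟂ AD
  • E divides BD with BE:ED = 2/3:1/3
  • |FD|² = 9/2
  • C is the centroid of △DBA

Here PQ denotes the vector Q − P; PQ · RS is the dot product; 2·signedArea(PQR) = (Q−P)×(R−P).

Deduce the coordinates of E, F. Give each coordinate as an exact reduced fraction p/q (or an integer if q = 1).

1. E_x = 2  [E divides BD with BE:ED = 2/3:1/3]
2. E_y = 1  [E divides BD with BE:ED = 2/3:1/3]
   → E = (2, 1)
3. F_x = -1/2  [A, D, F are collinear ∩ EF ⟂ AD]
4. F_y = 7/2  [A, D, F are collinear ∩ EF ⟂ AD]
   → F = (-1/2, 7/2)

E = (2, 1)
F = (-1/2, 7/2)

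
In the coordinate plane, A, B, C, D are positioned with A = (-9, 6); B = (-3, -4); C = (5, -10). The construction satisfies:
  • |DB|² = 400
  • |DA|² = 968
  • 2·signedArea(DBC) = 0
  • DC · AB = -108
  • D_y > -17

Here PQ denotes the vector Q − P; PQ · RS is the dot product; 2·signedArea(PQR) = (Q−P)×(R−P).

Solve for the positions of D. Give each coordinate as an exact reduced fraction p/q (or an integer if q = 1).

D = (13, -16)

1. D_x = 13  [2·signedArea(DBC) = 0 ∩ DC · AB = -108]
2. D_y = -16  [2·signedArea(DBC) = 0 ∩ DC · AB = -108]
   → D = (13, -16)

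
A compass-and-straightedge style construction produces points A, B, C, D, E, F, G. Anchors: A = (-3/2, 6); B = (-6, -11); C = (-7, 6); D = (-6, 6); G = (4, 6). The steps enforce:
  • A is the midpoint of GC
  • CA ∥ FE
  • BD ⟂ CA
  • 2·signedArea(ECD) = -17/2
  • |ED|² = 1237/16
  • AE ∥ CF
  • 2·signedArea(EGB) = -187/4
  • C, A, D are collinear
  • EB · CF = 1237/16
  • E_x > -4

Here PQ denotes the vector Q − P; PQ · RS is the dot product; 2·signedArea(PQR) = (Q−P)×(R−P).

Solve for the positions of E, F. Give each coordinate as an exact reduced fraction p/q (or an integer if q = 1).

E = (-15/4, -5/2)
F = (-37/4, -5/2)

1. E_x = -15/4  [2·signedArea(ECD) = -17/2 ∩ 2·signedArea(EGB) = -187/4]
2. E_y = -5/2  [2·signedArea(ECD) = -17/2 ∩ 2·signedArea(EGB) = -187/4]
   → E = (-15/4, -5/2)
3. F_x = -37/4  [CA ∥ FE ∩ AE ∥ CF]
4. F_y = -5/2  [CA ∥ FE ∩ AE ∥ CF]
   → F = (-37/4, -5/2)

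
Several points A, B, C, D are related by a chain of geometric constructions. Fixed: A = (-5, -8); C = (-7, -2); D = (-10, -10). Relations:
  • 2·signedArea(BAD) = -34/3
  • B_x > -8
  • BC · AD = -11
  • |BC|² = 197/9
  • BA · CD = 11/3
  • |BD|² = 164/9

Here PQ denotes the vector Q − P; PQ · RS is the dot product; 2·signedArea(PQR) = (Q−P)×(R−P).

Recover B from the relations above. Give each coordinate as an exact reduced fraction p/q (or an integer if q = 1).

1. B_x = -22/3  [BA · CD = 11/3 ∩ BC · AD = -11]
2. B_y = -20/3  [BA · CD = 11/3 ∩ BC · AD = -11]
   → B = (-22/3, -20/3)

B = (-22/3, -20/3)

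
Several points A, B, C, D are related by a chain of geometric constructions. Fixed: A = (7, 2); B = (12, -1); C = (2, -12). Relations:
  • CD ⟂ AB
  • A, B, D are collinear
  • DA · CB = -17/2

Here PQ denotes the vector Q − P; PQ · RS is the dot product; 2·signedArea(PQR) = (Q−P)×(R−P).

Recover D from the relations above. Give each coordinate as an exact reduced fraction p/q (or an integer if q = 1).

1. D_x = 19/2  [A, B, D are collinear ∩ CD ⟂ AB]
2. D_y = 1/2  [A, B, D are collinear ∩ CD ⟂ AB]
   → D = (19/2, 1/2)

D = (19/2, 1/2)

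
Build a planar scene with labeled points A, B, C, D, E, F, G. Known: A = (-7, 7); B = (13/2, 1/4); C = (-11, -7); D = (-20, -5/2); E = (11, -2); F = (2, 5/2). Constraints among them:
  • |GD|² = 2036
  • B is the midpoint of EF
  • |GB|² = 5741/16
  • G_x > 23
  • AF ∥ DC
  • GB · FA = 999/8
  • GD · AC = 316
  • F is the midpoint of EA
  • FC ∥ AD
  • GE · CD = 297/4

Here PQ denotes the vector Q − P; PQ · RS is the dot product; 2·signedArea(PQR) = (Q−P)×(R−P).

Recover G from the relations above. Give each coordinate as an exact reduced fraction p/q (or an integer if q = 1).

1. G_x = 24  [GD · AC = 316 ∩ GE · CD = 297/4]
2. G_y = 15/2  [GD · AC = 316 ∩ GE · CD = 297/4]
   → G = (24, 15/2)

G = (24, 15/2)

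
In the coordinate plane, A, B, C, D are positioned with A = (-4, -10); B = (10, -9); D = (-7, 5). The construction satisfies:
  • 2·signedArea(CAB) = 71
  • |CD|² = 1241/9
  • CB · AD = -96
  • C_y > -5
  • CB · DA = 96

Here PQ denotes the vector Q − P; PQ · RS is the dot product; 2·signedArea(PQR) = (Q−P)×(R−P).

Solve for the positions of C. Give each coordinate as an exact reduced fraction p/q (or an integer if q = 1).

1. C_x = -1/3  [CB · DA = 96 ∩ 2·signedArea(CAB) = 71]
2. C_y = -14/3  [CB · DA = 96 ∩ 2·signedArea(CAB) = 71]
   → C = (-1/3, -14/3)

C = (-1/3, -14/3)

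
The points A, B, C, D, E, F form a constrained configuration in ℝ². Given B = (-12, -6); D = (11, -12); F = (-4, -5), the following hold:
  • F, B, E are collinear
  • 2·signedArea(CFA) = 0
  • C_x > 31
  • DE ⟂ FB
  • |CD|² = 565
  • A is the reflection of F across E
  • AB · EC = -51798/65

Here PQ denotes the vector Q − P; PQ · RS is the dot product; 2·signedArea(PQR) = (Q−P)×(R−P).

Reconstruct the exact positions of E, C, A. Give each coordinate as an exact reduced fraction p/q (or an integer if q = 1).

A = (1548/65, -99/65)
C = (2068/65, -34/65)
E = (644/65, -212/65)

1. E_x = 644/65  [F, B, E are collinear ∩ DE ⟂ FB]
2. E_y = -212/65  [F, B, E are collinear ∩ DE ⟂ FB]
   → E = (644/65, -212/65)
3. A_x = 1548/65  [A is the reflection of F across E]
4. A_y = -99/65  [A is the reflection of F across E]
   → A = (1548/65, -99/65)
5. C_x = 2068/65  [2·signedArea(CFA) = 0 ∩ AB · EC = -51798/65]
6. C_y = -34/65  [2·signedArea(CFA) = 0 ∩ AB · EC = -51798/65]
   → C = (2068/65, -34/65)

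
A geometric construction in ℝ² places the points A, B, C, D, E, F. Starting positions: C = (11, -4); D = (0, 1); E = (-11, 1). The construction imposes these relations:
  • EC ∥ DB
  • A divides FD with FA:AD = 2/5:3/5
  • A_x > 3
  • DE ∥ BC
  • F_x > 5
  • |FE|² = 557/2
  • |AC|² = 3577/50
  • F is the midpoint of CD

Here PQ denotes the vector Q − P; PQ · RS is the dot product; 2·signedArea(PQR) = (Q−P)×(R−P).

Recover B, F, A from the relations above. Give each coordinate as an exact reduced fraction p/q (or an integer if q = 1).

1. B_x = 22  [DE ∥ BC ∩ EC ∥ DB]
2. B_y = -4  [DE ∥ BC ∩ EC ∥ DB]
   → B = (22, -4)
3. F_x = 11/2  [F is the midpoint of CD]
4. F_y = -3/2  [F is the midpoint of CD]
   → F = (11/2, -3/2)
5. A_x = 33/10  [A divides FD with FA:AD = 2/5:3/5]
6. A_y = -1/2  [A divides FD with FA:AD = 2/5:3/5]
   → A = (33/10, -1/2)

A = (33/10, -1/2)
B = (22, -4)
F = (11/2, -3/2)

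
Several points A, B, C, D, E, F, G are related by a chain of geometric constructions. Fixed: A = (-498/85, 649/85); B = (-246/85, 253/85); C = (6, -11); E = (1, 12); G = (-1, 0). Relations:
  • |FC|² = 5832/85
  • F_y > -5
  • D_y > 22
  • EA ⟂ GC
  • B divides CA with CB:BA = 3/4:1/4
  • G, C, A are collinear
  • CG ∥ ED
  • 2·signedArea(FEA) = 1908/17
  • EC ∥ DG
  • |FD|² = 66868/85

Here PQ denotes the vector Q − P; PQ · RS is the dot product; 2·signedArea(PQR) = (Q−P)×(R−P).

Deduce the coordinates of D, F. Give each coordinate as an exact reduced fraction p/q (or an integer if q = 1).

D = (-6, 23)
F = (132/85, -341/85)

1. D_x = -6  [EC ∥ DG ∩ CG ∥ ED]
2. D_y = 23  [EC ∥ DG ∩ CG ∥ ED]
   → D = (-6, 23)
3. F_x = 132/85  [line 371/85·x + -583/85·y + -583/17 = 0 ∩ |FC|² = 5832/85]
4. F_y = -341/85  [line 371/85·x + -583/85·y + -583/17 = 0 ∩ |FC|² = 5832/85]
   → F = (132/85, -341/85)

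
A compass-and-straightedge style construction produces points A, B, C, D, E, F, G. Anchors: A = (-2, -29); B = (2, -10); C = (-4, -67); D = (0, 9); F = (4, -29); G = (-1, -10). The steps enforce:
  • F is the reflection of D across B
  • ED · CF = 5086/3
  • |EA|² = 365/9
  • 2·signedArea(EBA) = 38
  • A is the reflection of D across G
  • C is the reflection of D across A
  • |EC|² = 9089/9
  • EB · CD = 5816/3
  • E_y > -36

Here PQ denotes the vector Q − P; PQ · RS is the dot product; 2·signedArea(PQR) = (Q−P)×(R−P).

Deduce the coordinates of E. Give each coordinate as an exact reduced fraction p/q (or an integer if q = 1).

1. E_x = -4/3  [ED · CF = 5086/3 ∩ EB · CD = 5816/3]
2. E_y = -106/3  [ED · CF = 5086/3 ∩ EB · CD = 5816/3]
   → E = (-4/3, -106/3)

E = (-4/3, -106/3)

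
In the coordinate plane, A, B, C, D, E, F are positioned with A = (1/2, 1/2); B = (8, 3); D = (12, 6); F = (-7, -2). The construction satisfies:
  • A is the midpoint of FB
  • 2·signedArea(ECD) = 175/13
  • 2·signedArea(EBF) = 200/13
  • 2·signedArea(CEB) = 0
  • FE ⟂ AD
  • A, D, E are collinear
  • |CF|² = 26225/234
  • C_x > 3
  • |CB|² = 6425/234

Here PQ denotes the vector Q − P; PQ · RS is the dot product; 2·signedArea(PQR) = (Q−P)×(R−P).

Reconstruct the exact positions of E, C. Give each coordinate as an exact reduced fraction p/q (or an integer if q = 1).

1. E_x = -171/26  [A, D, E are collinear ∩ FE ⟂ AD]
2. E_y = -75/26  [A, D, E are collinear ∩ FE ⟂ AD]
   → E = (-171/26, -75/26)
3. C_x = 245/78  [2·signedArea(CEB) = 0 ∩ 2·signedArea(ECD) = 175/13]
4. C_y = 27/26  [2·signedArea(CEB) = 0 ∩ 2·signedArea(ECD) = 175/13]
   → C = (245/78, 27/26)

C = (245/78, 27/26)
E = (-171/26, -75/26)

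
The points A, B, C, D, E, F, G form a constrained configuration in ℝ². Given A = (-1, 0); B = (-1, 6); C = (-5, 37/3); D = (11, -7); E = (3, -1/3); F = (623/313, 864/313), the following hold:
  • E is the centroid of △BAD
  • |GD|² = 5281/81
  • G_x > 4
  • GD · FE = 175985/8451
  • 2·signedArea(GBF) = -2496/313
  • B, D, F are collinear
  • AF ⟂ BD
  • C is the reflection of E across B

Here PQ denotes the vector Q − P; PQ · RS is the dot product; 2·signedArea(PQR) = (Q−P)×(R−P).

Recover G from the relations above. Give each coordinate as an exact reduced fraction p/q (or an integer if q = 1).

1. G_x = 13/3  [2·signedArea(GBF) = -2496/313 ∩ GD · FE = 175985/8451]
2. G_y = -22/9  [2·signedArea(GBF) = -2496/313 ∩ GD · FE = 175985/8451]
   → G = (13/3, -22/9)

G = (13/3, -22/9)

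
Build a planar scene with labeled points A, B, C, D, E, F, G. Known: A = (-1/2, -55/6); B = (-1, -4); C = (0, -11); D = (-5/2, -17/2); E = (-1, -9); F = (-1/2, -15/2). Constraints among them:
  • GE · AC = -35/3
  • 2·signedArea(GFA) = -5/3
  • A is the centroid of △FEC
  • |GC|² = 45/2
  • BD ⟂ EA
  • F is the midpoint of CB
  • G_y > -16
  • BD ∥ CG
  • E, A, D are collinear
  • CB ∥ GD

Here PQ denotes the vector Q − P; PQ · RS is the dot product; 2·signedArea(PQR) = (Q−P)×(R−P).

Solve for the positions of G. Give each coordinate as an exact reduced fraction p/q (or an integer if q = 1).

G = (-3/2, -31/2)

1. G_x = -3/2  [CB ∥ GD ∩ BD ∥ CG]
2. G_y = -31/2  [CB ∥ GD ∩ BD ∥ CG]
   → G = (-3/2, -31/2)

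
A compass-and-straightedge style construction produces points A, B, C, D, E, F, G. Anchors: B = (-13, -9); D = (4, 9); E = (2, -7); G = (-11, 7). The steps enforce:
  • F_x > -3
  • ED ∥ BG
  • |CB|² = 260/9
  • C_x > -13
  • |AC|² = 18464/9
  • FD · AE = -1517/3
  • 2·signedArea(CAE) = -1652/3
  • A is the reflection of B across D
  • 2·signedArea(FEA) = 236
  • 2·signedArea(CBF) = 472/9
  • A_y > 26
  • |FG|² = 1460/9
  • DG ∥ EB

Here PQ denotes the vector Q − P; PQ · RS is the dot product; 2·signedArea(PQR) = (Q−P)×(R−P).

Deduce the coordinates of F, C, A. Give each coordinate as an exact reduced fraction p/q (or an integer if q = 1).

A = (21, 27)
C = (-37/3, -11/3)
F = (-7/3, -7/3)

1. A_x = 21  [A is the reflection of B across D]
2. A_y = 27  [A is the reflection of B across D]
   → A = (21, 27)
3. F_x = -7/3  [2·signedArea(FEA) = 236 ∩ FD · AE = -1517/3]
4. F_y = -7/3  [2·signedArea(FEA) = 236 ∩ FD · AE = -1517/3]
   → F = (-7/3, -7/3)
5. C_x = -37/3  [2·signedArea(CAE) = -1652/3 ∩ 2·signedArea(CBF) = 472/9]
6. C_y = -11/3  [2·signedArea(CAE) = -1652/3 ∩ 2·signedArea(CBF) = 472/9]
   → C = (-37/3, -11/3)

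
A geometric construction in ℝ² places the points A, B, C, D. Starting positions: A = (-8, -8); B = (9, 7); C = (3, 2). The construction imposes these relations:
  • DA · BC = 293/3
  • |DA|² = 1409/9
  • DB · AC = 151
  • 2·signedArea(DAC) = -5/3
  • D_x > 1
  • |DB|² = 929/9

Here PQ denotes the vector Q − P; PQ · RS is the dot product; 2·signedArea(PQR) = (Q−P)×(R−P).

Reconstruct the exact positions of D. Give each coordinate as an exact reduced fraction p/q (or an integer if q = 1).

D = (4/3, 1/3)

1. D_x = 4/3  [DB · AC = 151 ∩ DA · BC = 293/3]
2. D_y = 1/3  [DB · AC = 151 ∩ DA · BC = 293/3]
   → D = (4/3, 1/3)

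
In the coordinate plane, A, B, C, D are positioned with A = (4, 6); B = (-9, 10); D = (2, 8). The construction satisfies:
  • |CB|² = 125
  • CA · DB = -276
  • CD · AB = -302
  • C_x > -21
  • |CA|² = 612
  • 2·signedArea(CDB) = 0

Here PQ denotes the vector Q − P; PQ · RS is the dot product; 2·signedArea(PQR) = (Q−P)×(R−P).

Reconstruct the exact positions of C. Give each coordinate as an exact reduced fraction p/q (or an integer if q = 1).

C = (-20, 12)

1. C_x = -20  [2·signedArea(CDB) = 0 ∩ CD · AB = -302]
2. C_y = 12  [2·signedArea(CDB) = 0 ∩ CD · AB = -302]
   → C = (-20, 12)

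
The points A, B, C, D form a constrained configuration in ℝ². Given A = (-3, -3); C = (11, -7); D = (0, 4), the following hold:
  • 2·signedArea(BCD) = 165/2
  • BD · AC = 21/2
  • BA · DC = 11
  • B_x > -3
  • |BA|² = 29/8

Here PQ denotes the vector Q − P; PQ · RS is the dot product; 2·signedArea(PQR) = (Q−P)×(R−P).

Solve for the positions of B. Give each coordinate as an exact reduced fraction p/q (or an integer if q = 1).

1. B_x = -9/4  [BA · DC = 11 ∩ 2·signedArea(BCD) = 165/2]
2. B_y = -5/4  [BA · DC = 11 ∩ 2·signedArea(BCD) = 165/2]
   → B = (-9/4, -5/4)

B = (-9/4, -5/4)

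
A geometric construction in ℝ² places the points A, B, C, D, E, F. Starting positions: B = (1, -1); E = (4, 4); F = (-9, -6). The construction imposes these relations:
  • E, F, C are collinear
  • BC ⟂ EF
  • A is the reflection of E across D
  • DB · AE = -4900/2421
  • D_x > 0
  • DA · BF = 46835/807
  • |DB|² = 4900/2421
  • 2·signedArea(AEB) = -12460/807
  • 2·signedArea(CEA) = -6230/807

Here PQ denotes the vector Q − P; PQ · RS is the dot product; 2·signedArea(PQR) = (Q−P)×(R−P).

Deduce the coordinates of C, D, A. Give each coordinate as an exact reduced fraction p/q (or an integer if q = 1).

1. C_x = -81/269  [E, F, C are collinear ∩ BC ⟂ EF]
2. C_y = 186/269  [E, F, C are collinear ∩ BC ⟂ EF]
   → C = (-81/269, 186/269)
3. A_x = -3014/807  [2·signedArea(AEB) = -12460/807 ∩ 2·signedArea(CEA) = -6230/807]
4. A_y = -3022/807  [2·signedArea(AEB) = -12460/807 ∩ 2·signedArea(CEA) = -6230/807]
   → A = (-3014/807, -3022/807)
5. D_x = 107/807  [DB · AE = -4900/2421 ∩ A is the reflection of E across D]
6. D_y = 103/807  [DB · AE = -4900/2421 ∩ A is the reflection of E across D]
   → D = (107/807, 103/807)

A = (-3014/807, -3022/807)
C = (-81/269, 186/269)
D = (107/807, 103/807)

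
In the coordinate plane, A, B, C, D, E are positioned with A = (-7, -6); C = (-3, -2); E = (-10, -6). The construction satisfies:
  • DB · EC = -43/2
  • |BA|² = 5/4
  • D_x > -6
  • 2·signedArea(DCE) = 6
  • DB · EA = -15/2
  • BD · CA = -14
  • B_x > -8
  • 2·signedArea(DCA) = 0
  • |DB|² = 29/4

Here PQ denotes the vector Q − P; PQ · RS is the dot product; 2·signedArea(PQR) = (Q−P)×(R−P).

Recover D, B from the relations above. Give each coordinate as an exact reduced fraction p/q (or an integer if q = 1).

B = (-15/2, -5)
D = (-5, -4)

1. D_x = -5  [2·signedArea(DCA) = 0 ∩ 2·signedArea(DCE) = 6]
2. D_y = -4  [2·signedArea(DCA) = 0 ∩ 2·signedArea(DCE) = 6]
   → D = (-5, -4)
3. B_x = -15/2  [BD · CA = -14 ∩ DB · EA = -15/2]
4. B_y = -5  [BD · CA = -14 ∩ DB · EA = -15/2]
   → B = (-15/2, -5)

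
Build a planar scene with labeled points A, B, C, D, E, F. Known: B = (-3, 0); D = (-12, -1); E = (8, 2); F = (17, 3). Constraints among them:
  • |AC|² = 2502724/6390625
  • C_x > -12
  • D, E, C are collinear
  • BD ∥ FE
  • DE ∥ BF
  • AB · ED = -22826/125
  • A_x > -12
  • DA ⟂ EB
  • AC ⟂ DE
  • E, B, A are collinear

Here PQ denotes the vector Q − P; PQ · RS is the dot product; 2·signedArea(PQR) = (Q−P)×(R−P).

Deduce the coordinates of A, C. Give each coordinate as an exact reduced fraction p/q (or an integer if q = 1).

1. A_x = -1486/125  [E, B, A are collinear ∩ DA ⟂ EB]
2. A_y = -202/125  [E, B, A are collinear ∩ DA ⟂ EB]
   → A = (-1486/125, -202/125)
3. C_x = -122504/10225  [D, E, C are collinear ∩ AC ⟂ DE]
4. C_y = -50978/51125  [D, E, C are collinear ∩ AC ⟂ DE]
   → C = (-122504/10225, -50978/51125)

A = (-1486/125, -202/125)
C = (-122504/10225, -50978/51125)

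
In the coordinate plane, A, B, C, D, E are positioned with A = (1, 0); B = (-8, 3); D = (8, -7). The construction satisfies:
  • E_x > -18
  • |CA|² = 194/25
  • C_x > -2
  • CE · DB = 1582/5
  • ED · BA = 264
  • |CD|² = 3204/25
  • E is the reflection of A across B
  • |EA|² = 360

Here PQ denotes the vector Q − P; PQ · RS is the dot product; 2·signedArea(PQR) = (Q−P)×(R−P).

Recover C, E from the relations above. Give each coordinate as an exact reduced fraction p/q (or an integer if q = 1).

1. E_x = -17  [E is the reflection of A across B]
2. E_y = 6  [E is the reflection of A across B]
   → E = (-17, 6)
3. C_x = -8/5  [line 16·x + -10·y + 78/5 = 0 ∩ |CD|² = 3204/25]
4. C_y = -1  [line 16·x + -10·y + 78/5 = 0 ∩ |CD|² = 3204/25]
   → C = (-8/5, -1)

C = (-8/5, -1)
E = (-17, 6)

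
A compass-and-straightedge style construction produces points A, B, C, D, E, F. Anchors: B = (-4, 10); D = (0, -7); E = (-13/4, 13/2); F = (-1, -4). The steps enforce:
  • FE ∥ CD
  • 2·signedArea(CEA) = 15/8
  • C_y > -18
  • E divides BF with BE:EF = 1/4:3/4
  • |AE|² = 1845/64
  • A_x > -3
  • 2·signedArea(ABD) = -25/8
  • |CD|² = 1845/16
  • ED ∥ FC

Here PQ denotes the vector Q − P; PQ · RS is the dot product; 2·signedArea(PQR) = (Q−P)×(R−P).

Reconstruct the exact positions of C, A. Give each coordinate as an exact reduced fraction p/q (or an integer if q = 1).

A = (-17/8, 5/4)
C = (9/4, -35/2)

1. C_x = 9/4  [FE ∥ CD ∩ ED ∥ FC]
2. C_y = -35/2  [FE ∥ CD ∩ ED ∥ FC]
   → C = (9/4, -35/2)
3. A_x = -17/8  [2·signedArea(ABD) = -25/8 ∩ 2·signedArea(CEA) = 15/8]
4. A_y = 5/4  [2·signedArea(ABD) = -25/8 ∩ 2·signedArea(CEA) = 15/8]
   → A = (-17/8, 5/4)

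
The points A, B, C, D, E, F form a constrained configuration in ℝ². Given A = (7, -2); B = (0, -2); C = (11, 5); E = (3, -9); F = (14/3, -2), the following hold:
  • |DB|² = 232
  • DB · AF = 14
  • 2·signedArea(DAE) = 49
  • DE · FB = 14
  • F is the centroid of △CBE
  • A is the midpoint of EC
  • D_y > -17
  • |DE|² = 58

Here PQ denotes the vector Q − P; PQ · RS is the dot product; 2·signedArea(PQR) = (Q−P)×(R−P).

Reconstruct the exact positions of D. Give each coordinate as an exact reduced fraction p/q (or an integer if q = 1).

D = (6, -16)

1. D_x = 6  [DE · FB = 14 ∩ 2·signedArea(DAE) = 49]
2. D_y = -16  [DE · FB = 14 ∩ 2·signedArea(DAE) = 49]
   → D = (6, -16)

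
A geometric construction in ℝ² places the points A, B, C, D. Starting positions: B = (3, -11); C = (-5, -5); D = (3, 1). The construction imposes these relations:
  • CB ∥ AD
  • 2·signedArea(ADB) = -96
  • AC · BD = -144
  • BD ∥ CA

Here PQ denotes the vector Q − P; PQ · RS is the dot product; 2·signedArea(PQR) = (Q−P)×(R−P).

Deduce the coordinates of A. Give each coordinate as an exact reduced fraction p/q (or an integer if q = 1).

1. A_x = -5  [CB ∥ AD ∩ BD ∥ CA]
2. A_y = 7  [CB ∥ AD ∩ BD ∥ CA]
   → A = (-5, 7)

A = (-5, 7)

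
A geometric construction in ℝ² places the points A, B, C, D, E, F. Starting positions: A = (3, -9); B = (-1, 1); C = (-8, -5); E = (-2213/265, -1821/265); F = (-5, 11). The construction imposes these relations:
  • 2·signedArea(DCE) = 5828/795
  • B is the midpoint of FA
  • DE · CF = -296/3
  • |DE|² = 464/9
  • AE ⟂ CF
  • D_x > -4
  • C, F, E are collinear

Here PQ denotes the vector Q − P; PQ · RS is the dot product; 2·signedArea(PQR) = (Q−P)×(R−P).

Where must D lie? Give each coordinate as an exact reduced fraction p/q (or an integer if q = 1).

D = (-2743/795, -1291/795)

1. D_x = -2743/795  [2·signedArea(DCE) = 5828/795 ∩ DE · CF = -296/3]
2. D_y = -1291/795  [2·signedArea(DCE) = 5828/795 ∩ DE · CF = -296/3]
   → D = (-2743/795, -1291/795)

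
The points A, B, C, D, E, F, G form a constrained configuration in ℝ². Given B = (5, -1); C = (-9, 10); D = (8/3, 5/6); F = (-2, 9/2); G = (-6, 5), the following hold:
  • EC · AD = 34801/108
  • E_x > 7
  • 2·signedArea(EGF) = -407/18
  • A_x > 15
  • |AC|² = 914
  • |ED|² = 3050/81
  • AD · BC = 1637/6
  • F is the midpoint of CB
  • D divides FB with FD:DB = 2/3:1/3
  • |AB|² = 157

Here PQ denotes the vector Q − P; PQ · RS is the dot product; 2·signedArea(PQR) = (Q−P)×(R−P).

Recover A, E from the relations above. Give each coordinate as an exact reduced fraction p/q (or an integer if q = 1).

1. A_x = 16  [line 14·x + -11·y + -301 = 0 ∩ |AC|² = 914]
2. A_y = -7  [line 14·x + -11·y + -301 = 0 ∩ |AC|² = 914]
   → A = (16, -7)
3. E_x = 71/9  [EC · AD = 34801/108 ∩ 2·signedArea(EGF) = -407/18]
4. E_y = -43/18  [EC · AD = 34801/108 ∩ 2·signedArea(EGF) = -407/18]
   → E = (71/9, -43/18)

A = (16, -7)
E = (71/9, -43/18)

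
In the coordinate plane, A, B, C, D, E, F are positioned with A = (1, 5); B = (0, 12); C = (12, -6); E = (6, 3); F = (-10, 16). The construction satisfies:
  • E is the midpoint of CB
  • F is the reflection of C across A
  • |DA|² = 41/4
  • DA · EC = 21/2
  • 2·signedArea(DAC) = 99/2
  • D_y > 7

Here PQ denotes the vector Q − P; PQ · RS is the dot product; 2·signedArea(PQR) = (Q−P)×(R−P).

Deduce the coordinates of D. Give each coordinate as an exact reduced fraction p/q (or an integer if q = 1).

D = (3, 15/2)

1. D_x = 3  [DA · EC = 21/2 ∩ 2·signedArea(DAC) = 99/2]
2. D_y = 15/2  [DA · EC = 21/2 ∩ 2·signedArea(DAC) = 99/2]
   → D = (3, 15/2)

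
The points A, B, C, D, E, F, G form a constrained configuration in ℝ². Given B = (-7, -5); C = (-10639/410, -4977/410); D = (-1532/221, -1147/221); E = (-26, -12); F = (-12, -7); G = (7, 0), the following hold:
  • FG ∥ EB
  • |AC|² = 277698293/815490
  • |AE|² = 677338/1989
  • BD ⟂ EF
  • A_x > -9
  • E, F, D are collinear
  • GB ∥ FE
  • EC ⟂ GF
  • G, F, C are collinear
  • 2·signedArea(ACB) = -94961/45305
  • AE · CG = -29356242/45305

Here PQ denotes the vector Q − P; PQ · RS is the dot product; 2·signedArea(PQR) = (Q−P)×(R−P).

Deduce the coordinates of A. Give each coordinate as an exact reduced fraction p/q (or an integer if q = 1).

A = (-5731/663, -3799/663)

1. A_x = -5731/663  [2·signedArea(ACB) = -94961/45305 ∩ AE · CG = -29356242/45305]
2. A_y = -3799/663  [2·signedArea(ACB) = -94961/45305 ∩ AE · CG = -29356242/45305]
   → A = (-5731/663, -3799/663)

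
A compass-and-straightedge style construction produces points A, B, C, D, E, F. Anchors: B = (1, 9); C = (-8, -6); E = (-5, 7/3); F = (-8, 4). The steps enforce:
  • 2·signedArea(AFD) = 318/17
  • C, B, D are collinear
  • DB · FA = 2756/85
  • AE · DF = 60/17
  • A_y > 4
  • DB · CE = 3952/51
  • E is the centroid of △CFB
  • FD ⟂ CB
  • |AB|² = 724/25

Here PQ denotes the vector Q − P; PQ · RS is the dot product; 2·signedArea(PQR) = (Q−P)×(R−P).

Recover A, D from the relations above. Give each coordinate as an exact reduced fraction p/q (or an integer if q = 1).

1. D_x = -61/17  [C, B, D are collinear ∩ FD ⟂ CB]
2. D_y = 23/17  [C, B, D are collinear ∩ FD ⟂ CB]
   → D = (-61/17, 23/17)
3. A_x = -13/5  [2·signedArea(AFD) = 318/17 ∩ AE · DF = 60/17]
4. A_y = 5  [2·signedArea(AFD) = 318/17 ∩ AE · DF = 60/17]
   → A = (-13/5, 5)

A = (-13/5, 5)
D = (-61/17, 23/17)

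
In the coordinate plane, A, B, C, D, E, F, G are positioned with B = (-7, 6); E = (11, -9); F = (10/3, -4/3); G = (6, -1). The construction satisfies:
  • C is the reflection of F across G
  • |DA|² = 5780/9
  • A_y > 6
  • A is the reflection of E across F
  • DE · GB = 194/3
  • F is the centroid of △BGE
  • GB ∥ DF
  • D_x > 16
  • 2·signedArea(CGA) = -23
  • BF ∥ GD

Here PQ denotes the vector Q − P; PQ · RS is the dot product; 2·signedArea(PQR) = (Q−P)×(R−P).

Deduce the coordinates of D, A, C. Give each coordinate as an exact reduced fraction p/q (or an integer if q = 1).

1. D_x = 49/3  [GB ∥ DF ∩ BF ∥ GD]
2. D_y = -25/3  [GB ∥ DF ∩ BF ∥ GD]
   → D = (49/3, -25/3)
3. A_x = -13/3  [A is the reflection of E across F]
4. A_y = 19/3  [A is the reflection of E across F]
   → A = (-13/3, 19/3)
5. C_x = 26/3  [C is the reflection of F across G]
6. C_y = -2/3  [C is the reflection of F across G]
   → C = (26/3, -2/3)

A = (-13/3, 19/3)
C = (26/3, -2/3)
D = (49/3, -25/3)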